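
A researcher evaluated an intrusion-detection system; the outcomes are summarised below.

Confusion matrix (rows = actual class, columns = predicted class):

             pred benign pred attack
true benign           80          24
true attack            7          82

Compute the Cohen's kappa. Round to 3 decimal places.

Observed agreement pₒ = trace/N = 162/193 = 0.8394
Expected agreement pₑ = Σ (rowᵢ·colᵢ)/N² = (104·87 + 89·106)/193² = 0.4962
κ = (pₒ − pₑ)/(1 − pₑ) = (0.8394 − 0.4962)/(1 − 0.4962) = 0.681

0.681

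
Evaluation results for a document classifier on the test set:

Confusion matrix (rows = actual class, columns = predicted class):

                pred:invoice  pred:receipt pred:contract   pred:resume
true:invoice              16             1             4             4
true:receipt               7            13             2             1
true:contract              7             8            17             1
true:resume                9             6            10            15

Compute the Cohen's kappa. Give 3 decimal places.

Observed agreement pₒ = trace/N = 61/121 = 0.5041
Expected agreement pₑ = Σ (rowᵢ·colᵢ)/N² = (25·39 + 23·28 + 33·33 + 40·21)/121² = 0.2423
κ = (pₒ − pₑ)/(1 − pₑ) = (0.5041 − 0.2423)/(1 − 0.2423) = 0.346

0.346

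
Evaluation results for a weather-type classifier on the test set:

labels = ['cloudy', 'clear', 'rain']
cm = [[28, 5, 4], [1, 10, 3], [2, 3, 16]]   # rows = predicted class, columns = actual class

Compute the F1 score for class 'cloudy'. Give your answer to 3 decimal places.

0.824

One-vs-rest for 'cloudy': TP = diagonal; FP = other classes predicted 'cloudy'; FN = 'cloudy' predicted as other.
F1 score = 2·TP/(2·TP+FP+FN).
cloudy: TP=28, FP=5+4=9, FN=1+2=3 → 56/68 = 0.8235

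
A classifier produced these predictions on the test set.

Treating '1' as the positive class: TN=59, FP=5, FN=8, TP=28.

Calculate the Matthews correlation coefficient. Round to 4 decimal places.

MCC = (TP·TN − FP·FN) / √((TP+FP)(TP+FN)(TN+FP)(TN+FN))
Numerator = 28·59 − 5·8 = 1612
Denominator = √(33·36·64·67) = √5094144 = 2257.0210
MCC = 1612 / 2257.0210 = 0.7142

0.7142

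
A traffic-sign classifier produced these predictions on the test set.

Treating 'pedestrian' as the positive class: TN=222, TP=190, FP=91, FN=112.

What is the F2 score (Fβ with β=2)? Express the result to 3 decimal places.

0.638

Fβ = (1+β²)·TP / ((1+β²)·TP + β²·FN + FP), with β²=4
= 5·190 / (5·190 + 4·112 + 91) = 0.638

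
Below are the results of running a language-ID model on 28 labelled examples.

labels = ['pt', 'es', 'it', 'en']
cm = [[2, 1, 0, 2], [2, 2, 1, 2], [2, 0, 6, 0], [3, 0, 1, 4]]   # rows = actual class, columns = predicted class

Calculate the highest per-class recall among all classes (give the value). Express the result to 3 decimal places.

0.750

Per-class recall (TP/(TP+FN)):
  pt: TP=2, FN=1+0+2=3 → 2/5 = 0.4000
  es: TP=2, FN=2+1+2=5 → 2/7 = 0.2857
  it: TP=6, FN=2+0+0=2 → 6/8 = 0.7500
  en: TP=4, FN=3+0+1=4 → 4/8 = 0.5000
Highest is class 'it' with recall = 0.750.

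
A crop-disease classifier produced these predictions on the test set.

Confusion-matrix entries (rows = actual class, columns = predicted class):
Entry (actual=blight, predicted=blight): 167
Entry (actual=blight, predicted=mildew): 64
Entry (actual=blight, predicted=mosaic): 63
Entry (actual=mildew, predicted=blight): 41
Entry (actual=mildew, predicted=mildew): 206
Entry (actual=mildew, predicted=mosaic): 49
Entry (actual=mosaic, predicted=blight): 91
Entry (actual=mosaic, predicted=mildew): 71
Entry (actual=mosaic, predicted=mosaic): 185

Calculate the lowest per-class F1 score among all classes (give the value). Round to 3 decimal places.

Per-class F1 score (2·TP/(2·TP+FP+FN)):
  blight: TP=167, FP=41+91=132, FN=64+63=127 → 334/593 = 0.5632
  mildew: TP=206, FP=64+71=135, FN=41+49=90 → 412/637 = 0.6468
  mosaic: TP=185, FP=63+49=112, FN=91+71=162 → 370/644 = 0.5745
Lowest is class 'blight' with F1 score = 0.563.

0.563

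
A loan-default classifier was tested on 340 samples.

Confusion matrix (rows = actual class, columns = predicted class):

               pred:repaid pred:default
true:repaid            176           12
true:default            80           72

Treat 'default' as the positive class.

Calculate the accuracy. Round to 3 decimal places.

Accuracy = (TP+TN)/N = (72+176)/340 = 0.729

0.729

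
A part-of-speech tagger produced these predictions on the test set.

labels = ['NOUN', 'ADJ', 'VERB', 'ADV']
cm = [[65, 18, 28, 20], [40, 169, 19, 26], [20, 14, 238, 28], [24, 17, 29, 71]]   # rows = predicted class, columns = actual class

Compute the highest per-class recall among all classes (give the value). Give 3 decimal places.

Per-class recall (TP/(TP+FN)):
  NOUN: TP=65, FN=40+20+24=84 → 65/149 = 0.4362
  ADJ: TP=169, FN=18+14+17=49 → 169/218 = 0.7752
  VERB: TP=238, FN=28+19+29=76 → 238/314 = 0.7580
  ADV: TP=71, FN=20+26+28=74 → 71/145 = 0.4897
Highest is class 'ADJ' with recall = 0.775.

0.775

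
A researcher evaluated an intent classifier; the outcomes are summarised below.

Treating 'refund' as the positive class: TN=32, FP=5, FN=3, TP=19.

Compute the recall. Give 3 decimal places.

Recall = TP/(TP+FN) = 19/(19+3) = 19/22 = 0.864

0.864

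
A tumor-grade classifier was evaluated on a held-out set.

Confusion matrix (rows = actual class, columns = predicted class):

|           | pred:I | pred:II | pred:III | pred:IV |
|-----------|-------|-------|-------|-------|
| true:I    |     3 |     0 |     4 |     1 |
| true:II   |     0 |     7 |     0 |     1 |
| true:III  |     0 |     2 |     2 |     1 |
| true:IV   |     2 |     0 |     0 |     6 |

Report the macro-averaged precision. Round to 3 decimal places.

0.594

Per-class precision (TP/(TP+FP)):
  I: TP=3, FP=0+0+2=2 → 3/5 = 0.6000
  II: TP=7, FP=0+2+0=2 → 7/9 = 0.7778
  III: TP=2, FP=4+0+0=4 → 2/6 = 0.3333
  IV: TP=6, FP=1+1+1=3 → 6/9 = 0.6667
Macro-precision = mean = (0.6000 + 0.7778 + 0.3333 + 0.6667) / 4 = 0.594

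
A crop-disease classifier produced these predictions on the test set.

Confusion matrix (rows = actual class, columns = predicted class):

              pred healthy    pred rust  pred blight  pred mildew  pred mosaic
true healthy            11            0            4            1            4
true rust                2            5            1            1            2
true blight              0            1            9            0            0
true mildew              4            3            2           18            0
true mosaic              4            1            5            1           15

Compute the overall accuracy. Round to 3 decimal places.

0.617

Accuracy = trace / total = (11+5+9+18+15=58) / 94 = 58/94 = 0.617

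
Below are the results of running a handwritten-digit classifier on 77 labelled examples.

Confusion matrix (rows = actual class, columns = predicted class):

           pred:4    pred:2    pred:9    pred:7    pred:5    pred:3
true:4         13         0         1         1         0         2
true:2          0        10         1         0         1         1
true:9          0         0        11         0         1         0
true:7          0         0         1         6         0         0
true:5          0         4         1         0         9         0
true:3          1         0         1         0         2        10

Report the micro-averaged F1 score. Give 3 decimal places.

Micro-averaging pools counts across classes: ΣTP=59, ΣFP=18, ΣFN=18.
Micro-F1 score = 2·TP/(2·TP+FP+FN) on pooled counts = 0.766 (equals overall accuracy in single-label multiclass).

0.766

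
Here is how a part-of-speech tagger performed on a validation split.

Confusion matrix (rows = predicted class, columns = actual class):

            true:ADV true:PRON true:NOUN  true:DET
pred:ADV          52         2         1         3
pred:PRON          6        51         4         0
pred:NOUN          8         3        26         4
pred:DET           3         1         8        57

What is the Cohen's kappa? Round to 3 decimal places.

0.747

Observed agreement pₒ = trace/N = 186/229 = 0.8122
Expected agreement pₑ = Σ (rowᵢ·colᵢ)/N² = (69·58 + 57·61 + 39·41 + 64·69)/229² = 0.2573
κ = (pₒ − pₑ)/(1 − pₑ) = (0.8122 − 0.2573)/(1 − 0.2573) = 0.747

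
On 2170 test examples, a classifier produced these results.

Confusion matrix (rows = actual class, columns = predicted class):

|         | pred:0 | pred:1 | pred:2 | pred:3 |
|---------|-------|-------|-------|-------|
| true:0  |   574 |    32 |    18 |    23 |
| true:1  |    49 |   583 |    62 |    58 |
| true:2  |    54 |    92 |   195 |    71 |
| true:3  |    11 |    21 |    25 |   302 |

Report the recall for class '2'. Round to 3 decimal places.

One-vs-rest for '2': TP = diagonal; FP = other classes predicted '2'; FN = '2' predicted as other.
recall = TP/(TP+FN).
2: TP=195, FN=54+92+71=217 → 195/412 = 0.4733

0.473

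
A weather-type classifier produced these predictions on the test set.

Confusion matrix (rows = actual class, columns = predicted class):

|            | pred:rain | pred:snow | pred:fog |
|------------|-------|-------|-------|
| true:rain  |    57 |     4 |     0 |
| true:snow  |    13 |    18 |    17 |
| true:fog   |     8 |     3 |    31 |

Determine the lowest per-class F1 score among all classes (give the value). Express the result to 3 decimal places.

0.493

Per-class F1 score (2·TP/(2·TP+FP+FN)):
  rain: TP=57, FP=13+8=21, FN=4+0=4 → 114/139 = 0.8201
  snow: TP=18, FP=4+3=7, FN=13+17=30 → 36/73 = 0.4932
  fog: TP=31, FP=0+17=17, FN=8+3=11 → 62/90 = 0.6889
Lowest is class 'snow' with F1 score = 0.493.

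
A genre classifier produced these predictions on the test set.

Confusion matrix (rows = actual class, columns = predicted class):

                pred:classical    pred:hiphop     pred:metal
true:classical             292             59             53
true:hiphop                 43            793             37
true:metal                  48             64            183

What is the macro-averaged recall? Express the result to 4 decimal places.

Per-class recall (TP/(TP+FN)):
  classical: TP=292, FN=59+53=112 → 292/404 = 0.72277
  hiphop: TP=793, FN=43+37=80 → 793/873 = 0.90836
  metal: TP=183, FN=48+64=112 → 183/295 = 0.62034
Macro-recall = mean = (0.72277 + 0.90836 + 0.62034) / 3 = 0.7505

0.7505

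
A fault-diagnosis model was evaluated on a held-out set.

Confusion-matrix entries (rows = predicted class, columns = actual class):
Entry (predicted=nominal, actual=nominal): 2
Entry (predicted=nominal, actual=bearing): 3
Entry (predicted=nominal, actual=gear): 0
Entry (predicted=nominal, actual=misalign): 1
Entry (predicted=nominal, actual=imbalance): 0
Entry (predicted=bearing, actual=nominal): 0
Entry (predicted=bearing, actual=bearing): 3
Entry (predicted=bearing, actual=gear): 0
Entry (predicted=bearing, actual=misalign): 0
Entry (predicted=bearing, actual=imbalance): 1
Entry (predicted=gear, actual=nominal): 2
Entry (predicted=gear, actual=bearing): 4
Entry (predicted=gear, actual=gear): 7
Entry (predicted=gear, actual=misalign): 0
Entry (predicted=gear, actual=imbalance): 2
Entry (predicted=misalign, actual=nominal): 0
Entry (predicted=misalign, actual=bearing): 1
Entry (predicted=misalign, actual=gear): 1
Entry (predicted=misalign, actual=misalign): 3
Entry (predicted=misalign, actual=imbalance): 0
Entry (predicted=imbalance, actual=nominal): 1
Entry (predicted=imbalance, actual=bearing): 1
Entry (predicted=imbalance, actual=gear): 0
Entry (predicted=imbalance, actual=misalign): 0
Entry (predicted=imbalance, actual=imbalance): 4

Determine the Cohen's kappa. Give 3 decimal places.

Observed agreement pₒ = trace/N = 19/36 = 0.5278
Expected agreement pₑ = Σ (rowᵢ·colᵢ)/N² = (5·6 + 12·4 + 8·15 + 4·5 + 7·6)/36² = 0.2006
κ = (pₒ − pₑ)/(1 − pₑ) = (0.5278 − 0.2006)/(1 − 0.2006) = 0.409

0.409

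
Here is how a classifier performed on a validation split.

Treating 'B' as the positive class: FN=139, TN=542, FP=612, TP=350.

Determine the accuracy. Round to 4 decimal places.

Accuracy = (TP+TN)/N = (350+542)/1643 = 0.5429

0.5429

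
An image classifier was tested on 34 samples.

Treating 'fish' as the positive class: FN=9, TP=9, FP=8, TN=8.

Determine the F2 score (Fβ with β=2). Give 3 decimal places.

Fβ = (1+β²)·TP / ((1+β²)·TP + β²·FN + FP), with β²=4
= 5·9 / (5·9 + 4·9 + 8) = 0.506

0.506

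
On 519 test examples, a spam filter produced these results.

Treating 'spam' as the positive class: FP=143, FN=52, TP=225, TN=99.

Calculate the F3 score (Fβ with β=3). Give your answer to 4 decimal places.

0.7864

Fβ = (1+β²)·TP / ((1+β²)·TP + β²·FN + FP), with β²=9
= 10·225 / (10·225 + 9·52 + 143) = 0.7864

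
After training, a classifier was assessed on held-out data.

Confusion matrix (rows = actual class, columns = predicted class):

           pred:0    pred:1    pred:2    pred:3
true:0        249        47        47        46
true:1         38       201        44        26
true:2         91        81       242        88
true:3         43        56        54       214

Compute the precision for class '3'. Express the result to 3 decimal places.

0.572

precision = TP/(TP+FP).
3: TP=214, FP=46+26+88=160 → 214/374 = 0.5722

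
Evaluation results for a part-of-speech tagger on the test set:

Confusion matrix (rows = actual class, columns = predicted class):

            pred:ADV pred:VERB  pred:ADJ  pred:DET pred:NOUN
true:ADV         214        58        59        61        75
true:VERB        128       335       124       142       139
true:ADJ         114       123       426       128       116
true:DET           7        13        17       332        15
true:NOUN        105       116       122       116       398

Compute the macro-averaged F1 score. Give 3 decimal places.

Per-class F1 score (2·TP/(2·TP+FP+FN)):
  ADV: TP=214, FP=128+114+7+105=354, FN=58+59+61+75=253 → 428/1035 = 0.4135
  VERB: TP=335, FP=58+123+13+116=310, FN=128+124+142+139=533 → 670/1513 = 0.4428
  ADJ: TP=426, FP=59+124+17+122=322, FN=114+123+128+116=481 → 852/1655 = 0.5148
  DET: TP=332, FP=61+142+128+116=447, FN=7+13+17+15=52 → 664/1163 = 0.5709
  NOUN: TP=398, FP=75+139+116+15=345, FN=105+116+122+116=459 → 796/1600 = 0.4975
Macro-F1 score = mean = (0.4135 + 0.4428 + 0.5148 + 0.5709 + 0.4975) / 5 = 0.488

0.488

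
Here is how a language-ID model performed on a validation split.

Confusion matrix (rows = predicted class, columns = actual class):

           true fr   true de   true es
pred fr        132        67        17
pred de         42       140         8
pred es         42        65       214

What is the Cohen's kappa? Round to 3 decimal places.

Observed agreement pₒ = trace/N = 486/727 = 0.6685
Expected agreement pₑ = Σ (rowᵢ·colᵢ)/N² = (216·216 + 272·190 + 239·321)/727² = 0.3312
κ = (pₒ − pₑ)/(1 − pₑ) = (0.6685 − 0.3312)/(1 − 0.3312) = 0.504

0.504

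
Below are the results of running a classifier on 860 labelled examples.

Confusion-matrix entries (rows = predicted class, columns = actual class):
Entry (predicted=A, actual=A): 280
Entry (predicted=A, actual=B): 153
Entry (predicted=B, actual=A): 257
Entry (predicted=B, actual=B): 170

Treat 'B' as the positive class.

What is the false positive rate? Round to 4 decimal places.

0.4786

FPR = FP/(FP+TN) = 257/(257+280) = 0.4786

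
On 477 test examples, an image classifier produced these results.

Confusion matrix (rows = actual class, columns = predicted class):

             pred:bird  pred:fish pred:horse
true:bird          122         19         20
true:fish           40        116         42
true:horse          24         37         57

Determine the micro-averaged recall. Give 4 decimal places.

0.6184

Micro-averaging pools counts across classes: ΣTP=295, ΣFP=182, ΣFN=182.
Micro-recall = TP/(TP+FN) on pooled counts = 0.6184 (equals overall accuracy in single-label multiclass).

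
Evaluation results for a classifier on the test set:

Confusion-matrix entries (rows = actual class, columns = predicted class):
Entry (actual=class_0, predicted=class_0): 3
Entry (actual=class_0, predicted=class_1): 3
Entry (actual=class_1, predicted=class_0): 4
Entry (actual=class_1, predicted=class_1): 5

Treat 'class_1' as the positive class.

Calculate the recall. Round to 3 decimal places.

Recall = TP/(TP+FN) = 5/(5+4) = 5/9 = 0.556

0.556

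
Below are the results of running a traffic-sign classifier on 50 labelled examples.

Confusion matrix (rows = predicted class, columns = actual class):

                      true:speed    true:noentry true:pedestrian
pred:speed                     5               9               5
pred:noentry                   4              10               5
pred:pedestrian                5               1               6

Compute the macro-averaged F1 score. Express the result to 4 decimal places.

0.4148

Per-class F1 score (2·TP/(2·TP+FP+FN)):
  speed: TP=5, FP=9+5=14, FN=4+5=9 → 10/33 = 0.30303
  noentry: TP=10, FP=4+5=9, FN=9+1=10 → 20/39 = 0.51282
  pedestrian: TP=6, FP=5+1=6, FN=5+5=10 → 12/28 = 0.42857
Macro-F1 score = mean = (0.30303 + 0.51282 + 0.42857) / 3 = 0.4148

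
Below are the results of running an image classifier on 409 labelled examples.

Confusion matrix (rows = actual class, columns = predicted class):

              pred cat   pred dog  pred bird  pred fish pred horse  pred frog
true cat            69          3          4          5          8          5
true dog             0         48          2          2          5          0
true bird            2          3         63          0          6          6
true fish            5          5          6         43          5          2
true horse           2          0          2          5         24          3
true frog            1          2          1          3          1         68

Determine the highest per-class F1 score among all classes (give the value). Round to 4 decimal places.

0.8500

Per-class F1 score (2·TP/(2·TP+FP+FN)):
  cat: TP=69, FP=0+2+5+2+1=10, FN=3+4+5+8+5=25 → 138/173 = 0.79769
  dog: TP=48, FP=3+3+5+0+2=13, FN=0+2+2+5+0=9 → 96/118 = 0.81356
  bird: TP=63, FP=4+2+6+2+1=15, FN=2+3+0+6+6=17 → 126/158 = 0.79747
  fish: TP=43, FP=5+2+0+5+3=15, FN=5+5+6+5+2=23 → 86/124 = 0.69355
  horse: TP=24, FP=8+5+6+5+1=25, FN=2+0+2+5+3=12 → 48/85 = 0.56471
  frog: TP=68, FP=5+0+6+2+3=16, FN=1+2+1+3+1=8 → 136/160 = 0.85000
Highest is class 'frog' with F1 score = 0.8500.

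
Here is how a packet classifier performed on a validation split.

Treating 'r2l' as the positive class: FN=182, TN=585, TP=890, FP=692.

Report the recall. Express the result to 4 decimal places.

Recall = TP/(TP+FN) = 890/(890+182) = 890/1072 = 0.8302

0.8302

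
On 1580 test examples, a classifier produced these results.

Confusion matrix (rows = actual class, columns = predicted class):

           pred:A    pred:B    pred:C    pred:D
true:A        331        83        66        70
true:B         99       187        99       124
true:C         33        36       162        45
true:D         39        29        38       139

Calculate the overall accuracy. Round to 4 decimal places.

0.5184

Accuracy = trace / total = (331+187+162+139=819) / 1580 = 819/1580 = 0.5184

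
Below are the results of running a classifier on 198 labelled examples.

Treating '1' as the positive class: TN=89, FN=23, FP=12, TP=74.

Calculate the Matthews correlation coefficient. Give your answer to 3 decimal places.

0.650

MCC = (TP·TN − FP·FN) / √((TP+FP)(TP+FN)(TN+FP)(TN+FN))
Numerator = 74·89 − 12·23 = 6310
Denominator = √(86·97·101·112) = √94364704 = 9714.1497
MCC = 6310 / 9714.1497 = 0.650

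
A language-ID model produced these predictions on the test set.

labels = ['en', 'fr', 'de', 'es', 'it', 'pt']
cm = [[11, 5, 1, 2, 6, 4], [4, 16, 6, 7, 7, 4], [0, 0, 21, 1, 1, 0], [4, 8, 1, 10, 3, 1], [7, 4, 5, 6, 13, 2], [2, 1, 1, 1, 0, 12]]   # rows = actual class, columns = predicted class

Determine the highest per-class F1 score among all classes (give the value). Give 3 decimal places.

0.724

Per-class F1 score (2·TP/(2·TP+FP+FN)):
  en: TP=11, FP=4+0+4+7+2=17, FN=5+1+2+6+4=18 → 22/57 = 0.3860
  fr: TP=16, FP=5+0+8+4+1=18, FN=4+6+7+7+4=28 → 32/78 = 0.4103
  de: TP=21, FP=1+6+1+5+1=14, FN=0+0+1+1+0=2 → 42/58 = 0.7241
  es: TP=10, FP=2+7+1+6+1=17, FN=4+8+1+3+1=17 → 20/54 = 0.3704
  it: TP=13, FP=6+7+1+3+0=17, FN=7+4+5+6+2=24 → 26/67 = 0.3881
  pt: TP=12, FP=4+4+0+1+2=11, FN=2+1+1+1+0=5 → 24/40 = 0.6000
Highest is class 'de' with F1 score = 0.724.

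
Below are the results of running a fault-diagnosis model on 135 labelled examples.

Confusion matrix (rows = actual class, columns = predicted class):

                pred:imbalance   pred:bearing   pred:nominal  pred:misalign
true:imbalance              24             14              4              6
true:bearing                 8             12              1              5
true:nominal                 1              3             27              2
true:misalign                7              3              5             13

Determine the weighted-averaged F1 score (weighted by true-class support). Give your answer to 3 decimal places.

0.562

Per-class F1 score (2·TP/(2·TP+FP+FN)):
  imbalance: TP=24, FP=8+1+7=16, FN=14+4+6=24 → 48/88 = 0.5455
  bearing: TP=12, FP=14+3+3=20, FN=8+1+5=14 → 24/58 = 0.4138
  nominal: TP=27, FP=4+1+5=10, FN=1+3+2=6 → 54/70 = 0.7714
  misalign: TP=13, FP=6+5+2=13, FN=7+3+5=15 → 26/54 = 0.4815
Weighted-F1 score = Σ (supportᵢ/N)·F1 scoreᵢ with N=135: (48/135)·0.5455 + (26/135)·0.4138 + (33/135)·0.7714 + (28/135)·0.4815 = 0.562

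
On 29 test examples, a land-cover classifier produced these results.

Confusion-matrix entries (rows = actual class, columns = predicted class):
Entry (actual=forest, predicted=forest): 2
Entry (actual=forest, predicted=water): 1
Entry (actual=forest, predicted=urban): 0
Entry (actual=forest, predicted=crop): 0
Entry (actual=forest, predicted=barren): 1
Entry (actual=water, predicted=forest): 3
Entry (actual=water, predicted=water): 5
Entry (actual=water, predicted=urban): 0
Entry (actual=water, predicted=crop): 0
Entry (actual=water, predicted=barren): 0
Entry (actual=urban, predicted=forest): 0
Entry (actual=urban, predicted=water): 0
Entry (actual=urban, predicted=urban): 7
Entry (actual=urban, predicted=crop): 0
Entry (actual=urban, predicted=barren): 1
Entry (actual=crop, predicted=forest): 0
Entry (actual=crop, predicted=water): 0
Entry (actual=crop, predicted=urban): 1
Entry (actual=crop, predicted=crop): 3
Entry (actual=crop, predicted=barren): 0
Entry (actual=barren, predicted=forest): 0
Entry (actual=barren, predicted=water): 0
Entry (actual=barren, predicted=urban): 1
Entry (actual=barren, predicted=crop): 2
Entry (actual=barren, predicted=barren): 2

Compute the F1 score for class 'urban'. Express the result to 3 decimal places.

Take TP from the diagonal, FP from the rest of the 'urban' prediction marginal, FN from the rest of the 'urban' actual marginal.
F1 score = 2·TP/(2·TP+FP+FN).
urban: TP=7, FP=0+0+1+1=2, FN=0+0+0+1=1 → 14/17 = 0.8235

0.824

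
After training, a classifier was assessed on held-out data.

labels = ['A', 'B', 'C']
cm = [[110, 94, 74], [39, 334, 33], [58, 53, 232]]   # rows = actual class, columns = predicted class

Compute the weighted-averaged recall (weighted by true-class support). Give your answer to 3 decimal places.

0.658

Per-class recall (TP/(TP+FN)):
  A: TP=110, FN=94+74=168 → 110/278 = 0.3957
  B: TP=334, FN=39+33=72 → 334/406 = 0.8227
  C: TP=232, FN=58+53=111 → 232/343 = 0.6764
Weighted-recall = Σ (supportᵢ/N)·recallᵢ with N=1027: (278/1027)·0.3957 + (406/1027)·0.8227 + (343/1027)·0.6764 = 0.658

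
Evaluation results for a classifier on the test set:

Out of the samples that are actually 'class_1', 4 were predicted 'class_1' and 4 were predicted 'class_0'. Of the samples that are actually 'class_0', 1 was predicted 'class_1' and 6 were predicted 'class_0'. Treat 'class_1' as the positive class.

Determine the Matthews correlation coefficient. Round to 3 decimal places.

MCC = (TP·TN − FP·FN) / √((TP+FP)(TP+FN)(TN+FP)(TN+FN))
Numerator = 4·6 − 1·4 = 20
Denominator = √(5·8·7·10) = √2800 = 52.9150
MCC = 20 / 52.9150 = 0.378

0.378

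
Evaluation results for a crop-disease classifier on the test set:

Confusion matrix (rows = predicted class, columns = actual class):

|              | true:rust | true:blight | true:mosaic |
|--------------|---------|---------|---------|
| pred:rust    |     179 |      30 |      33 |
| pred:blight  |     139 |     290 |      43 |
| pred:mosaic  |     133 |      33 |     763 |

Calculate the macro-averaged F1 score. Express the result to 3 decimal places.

0.694

Per-class F1 score (2·TP/(2·TP+FP+FN)):
  rust: TP=179, FP=30+33=63, FN=139+133=272 → 358/693 = 0.5166
  blight: TP=290, FP=139+43=182, FN=30+33=63 → 580/825 = 0.7030
  mosaic: TP=763, FP=133+33=166, FN=33+43=76 → 1526/1768 = 0.8631
Macro-F1 score = mean = (0.5166 + 0.7030 + 0.8631) / 3 = 0.694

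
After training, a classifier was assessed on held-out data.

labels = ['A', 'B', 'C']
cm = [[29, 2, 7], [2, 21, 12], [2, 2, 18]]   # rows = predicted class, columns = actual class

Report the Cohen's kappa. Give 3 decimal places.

0.578

Observed agreement pₒ = trace/N = 68/95 = 0.7158
Expected agreement pₑ = Σ (rowᵢ·colᵢ)/N² = (33·38 + 25·35 + 37·22)/95² = 0.3261
κ = (pₒ − pₑ)/(1 − pₑ) = (0.7158 − 0.3261)/(1 − 0.3261) = 0.578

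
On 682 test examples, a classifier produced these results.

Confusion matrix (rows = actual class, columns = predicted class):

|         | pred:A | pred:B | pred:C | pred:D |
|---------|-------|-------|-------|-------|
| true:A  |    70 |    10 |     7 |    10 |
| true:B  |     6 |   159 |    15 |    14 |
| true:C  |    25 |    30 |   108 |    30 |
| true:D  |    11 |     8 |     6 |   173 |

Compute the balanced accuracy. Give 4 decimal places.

0.7436

Balanced accuracy = mean of per-class recall.
  A: recall = 70/97 = 0.72165
  B: recall = 159/194 = 0.81959
  C: recall = 108/193 = 0.55959
  D: recall = 173/198 = 0.87374
Mean = (0.72165 + 0.81959 + 0.55959 + 0.87374) / 4 = 0.7436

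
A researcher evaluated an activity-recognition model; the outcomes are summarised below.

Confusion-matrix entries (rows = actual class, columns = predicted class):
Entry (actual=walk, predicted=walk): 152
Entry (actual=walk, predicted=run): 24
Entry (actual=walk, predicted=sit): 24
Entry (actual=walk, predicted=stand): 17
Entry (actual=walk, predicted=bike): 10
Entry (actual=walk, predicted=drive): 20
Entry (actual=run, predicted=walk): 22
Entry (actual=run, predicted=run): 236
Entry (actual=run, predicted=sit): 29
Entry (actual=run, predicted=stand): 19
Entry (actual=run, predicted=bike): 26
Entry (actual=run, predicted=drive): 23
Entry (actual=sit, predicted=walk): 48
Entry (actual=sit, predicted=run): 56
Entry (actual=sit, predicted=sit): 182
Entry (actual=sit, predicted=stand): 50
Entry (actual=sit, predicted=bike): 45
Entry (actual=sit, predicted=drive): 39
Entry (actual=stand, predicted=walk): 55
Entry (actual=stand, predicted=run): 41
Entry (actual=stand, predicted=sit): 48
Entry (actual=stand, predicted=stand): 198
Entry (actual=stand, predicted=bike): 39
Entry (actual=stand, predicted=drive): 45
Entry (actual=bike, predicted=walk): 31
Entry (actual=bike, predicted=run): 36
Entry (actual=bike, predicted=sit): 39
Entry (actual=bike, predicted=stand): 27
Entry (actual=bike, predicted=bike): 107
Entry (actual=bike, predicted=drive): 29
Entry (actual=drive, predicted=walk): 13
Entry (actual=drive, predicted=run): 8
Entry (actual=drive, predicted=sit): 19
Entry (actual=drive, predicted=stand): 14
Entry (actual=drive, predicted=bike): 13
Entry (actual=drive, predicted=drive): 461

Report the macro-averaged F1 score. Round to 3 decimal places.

Per-class F1 score (2·TP/(2·TP+FP+FN)):
  walk: TP=152, FP=22+48+55+31+13=169, FN=24+24+17+10+20=95 → 304/568 = 0.5352
  run: TP=236, FP=24+56+41+36+8=165, FN=22+29+19+26+23=119 → 472/756 = 0.6243
  sit: TP=182, FP=24+29+48+39+19=159, FN=48+56+50+45+39=238 → 364/761 = 0.4783
  stand: TP=198, FP=17+19+50+27+14=127, FN=55+41+48+39+45=228 → 396/751 = 0.5273
  bike: TP=107, FP=10+26+45+39+13=133, FN=31+36+39+27+29=162 → 214/509 = 0.4204
  drive: TP=461, FP=20+23+39+45+29=156, FN=13+8+19+14+13=67 → 922/1145 = 0.8052
Macro-F1 score = mean = (0.5352 + 0.6243 + 0.4783 + 0.5273 + 0.4204 + 0.8052) / 6 = 0.565

0.565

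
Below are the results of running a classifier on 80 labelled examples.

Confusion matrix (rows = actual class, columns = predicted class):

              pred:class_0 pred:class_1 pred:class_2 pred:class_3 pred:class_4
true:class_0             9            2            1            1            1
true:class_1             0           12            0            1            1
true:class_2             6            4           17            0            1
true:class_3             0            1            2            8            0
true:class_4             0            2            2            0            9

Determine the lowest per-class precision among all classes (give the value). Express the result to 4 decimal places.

Per-class precision (TP/(TP+FP)):
  class_0: TP=9, FP=0+6+0+0=6 → 9/15 = 0.60000
  class_1: TP=12, FP=2+4+1+2=9 → 12/21 = 0.57143
  class_2: TP=17, FP=1+0+2+2=5 → 17/22 = 0.77273
  class_3: TP=8, FP=1+1+0+0=2 → 8/10 = 0.80000
  class_4: TP=9, FP=1+1+1+0=3 → 9/12 = 0.75000
Lowest is class 'class_1' with precision = 0.5714.

0.5714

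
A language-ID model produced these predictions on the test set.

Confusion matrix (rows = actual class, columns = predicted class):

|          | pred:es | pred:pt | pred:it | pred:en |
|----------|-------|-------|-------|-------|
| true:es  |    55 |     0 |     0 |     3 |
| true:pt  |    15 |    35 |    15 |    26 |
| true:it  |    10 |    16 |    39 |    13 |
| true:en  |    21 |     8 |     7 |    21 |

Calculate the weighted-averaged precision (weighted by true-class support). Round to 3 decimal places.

0.544

Per-class precision (TP/(TP+FP)):
  es: TP=55, FP=15+10+21=46 → 55/101 = 0.5446
  pt: TP=35, FP=0+16+8=24 → 35/59 = 0.5932
  it: TP=39, FP=0+15+7=22 → 39/61 = 0.6393
  en: TP=21, FP=3+26+13=42 → 21/63 = 0.3333
Weighted-precision = Σ (supportᵢ/N)·precisionᵢ with N=284: (58/284)·0.5446 + (91/284)·0.5932 + (78/284)·0.6393 + (57/284)·0.3333 = 0.544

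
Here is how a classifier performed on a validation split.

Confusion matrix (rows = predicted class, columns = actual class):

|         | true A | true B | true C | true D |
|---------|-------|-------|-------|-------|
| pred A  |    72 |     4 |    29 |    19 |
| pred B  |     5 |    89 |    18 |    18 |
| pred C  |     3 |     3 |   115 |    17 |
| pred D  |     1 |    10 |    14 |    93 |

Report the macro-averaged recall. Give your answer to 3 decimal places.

Per-class recall (TP/(TP+FN)):
  A: TP=72, FN=5+3+1=9 → 72/81 = 0.8889
  B: TP=89, FN=4+3+10=17 → 89/106 = 0.8396
  C: TP=115, FN=29+18+14=61 → 115/176 = 0.6534
  D: TP=93, FN=19+18+17=54 → 93/147 = 0.6327
Macro-recall = mean = (0.8889 + 0.8396 + 0.6534 + 0.6327) / 4 = 0.754

0.754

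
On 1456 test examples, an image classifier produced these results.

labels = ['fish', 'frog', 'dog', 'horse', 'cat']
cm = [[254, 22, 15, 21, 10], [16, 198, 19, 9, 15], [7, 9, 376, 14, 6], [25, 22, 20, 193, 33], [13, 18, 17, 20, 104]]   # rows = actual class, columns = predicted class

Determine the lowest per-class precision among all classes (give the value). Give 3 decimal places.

0.619

Per-class precision (TP/(TP+FP)):
  fish: TP=254, FP=16+7+25+13=61 → 254/315 = 0.8063
  frog: TP=198, FP=22+9+22+18=71 → 198/269 = 0.7361
  dog: TP=376, FP=15+19+20+17=71 → 376/447 = 0.8412
  horse: TP=193, FP=21+9+14+20=64 → 193/257 = 0.7510
  cat: TP=104, FP=10+15+6+33=64 → 104/168 = 0.6190
Lowest is class 'cat' with precision = 0.619.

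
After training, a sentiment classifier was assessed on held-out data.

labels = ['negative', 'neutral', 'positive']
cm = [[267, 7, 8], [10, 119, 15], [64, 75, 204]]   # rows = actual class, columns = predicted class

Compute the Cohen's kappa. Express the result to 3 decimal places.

0.646

Observed agreement pₒ = trace/N = 590/769 = 0.7672
Expected agreement pₑ = Σ (rowᵢ·colᵢ)/N² = (282·341 + 144·201 + 343·227)/769² = 0.3432
κ = (pₒ − pₑ)/(1 − pₑ) = (0.7672 − 0.3432)/(1 − 0.3432) = 0.646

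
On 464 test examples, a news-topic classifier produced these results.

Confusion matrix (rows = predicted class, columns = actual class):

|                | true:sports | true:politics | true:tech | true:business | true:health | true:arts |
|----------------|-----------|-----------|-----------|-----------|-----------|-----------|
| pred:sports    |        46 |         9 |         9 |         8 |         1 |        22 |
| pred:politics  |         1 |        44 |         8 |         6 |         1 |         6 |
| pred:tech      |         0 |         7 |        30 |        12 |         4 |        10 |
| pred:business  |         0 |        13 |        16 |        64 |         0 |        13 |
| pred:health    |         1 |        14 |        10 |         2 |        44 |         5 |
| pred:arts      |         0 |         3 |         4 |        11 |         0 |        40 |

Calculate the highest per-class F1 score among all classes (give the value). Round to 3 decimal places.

Per-class F1 score (2·TP/(2·TP+FP+FN)):
  sports: TP=46, FP=9+9+8+1+22=49, FN=1+0+0+1+0=2 → 92/143 = 0.6434
  politics: TP=44, FP=1+8+6+1+6=22, FN=9+7+13+14+3=46 → 88/156 = 0.5641
  tech: TP=30, FP=0+7+12+4+10=33, FN=9+8+16+10+4=47 → 60/140 = 0.4286
  business: TP=64, FP=0+13+16+0+13=42, FN=8+6+12+2+11=39 → 128/209 = 0.6124
  health: TP=44, FP=1+14+10+2+5=32, FN=1+1+4+0+0=6 → 88/126 = 0.6984
  arts: TP=40, FP=0+3+4+11+0=18, FN=22+6+10+13+5=56 → 80/154 = 0.5195
Highest is class 'health' with F1 score = 0.698.

0.698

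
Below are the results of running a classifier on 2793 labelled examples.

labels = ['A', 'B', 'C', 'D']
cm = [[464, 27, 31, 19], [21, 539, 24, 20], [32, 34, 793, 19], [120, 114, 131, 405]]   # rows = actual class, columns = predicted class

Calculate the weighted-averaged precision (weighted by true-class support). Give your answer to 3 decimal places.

Per-class precision (TP/(TP+FP)):
  A: TP=464, FP=21+32+120=173 → 464/637 = 0.7284
  B: TP=539, FP=27+34+114=175 → 539/714 = 0.7549
  C: TP=793, FP=31+24+131=186 → 793/979 = 0.8100
  D: TP=405, FP=19+20+19=58 → 405/463 = 0.8747
Weighted-precision = Σ (supportᵢ/N)·precisionᵢ with N=2793: (541/2793)·0.7284 + (604/2793)·0.7549 + (878/2793)·0.8100 + (770/2793)·0.8747 = 0.800

0.800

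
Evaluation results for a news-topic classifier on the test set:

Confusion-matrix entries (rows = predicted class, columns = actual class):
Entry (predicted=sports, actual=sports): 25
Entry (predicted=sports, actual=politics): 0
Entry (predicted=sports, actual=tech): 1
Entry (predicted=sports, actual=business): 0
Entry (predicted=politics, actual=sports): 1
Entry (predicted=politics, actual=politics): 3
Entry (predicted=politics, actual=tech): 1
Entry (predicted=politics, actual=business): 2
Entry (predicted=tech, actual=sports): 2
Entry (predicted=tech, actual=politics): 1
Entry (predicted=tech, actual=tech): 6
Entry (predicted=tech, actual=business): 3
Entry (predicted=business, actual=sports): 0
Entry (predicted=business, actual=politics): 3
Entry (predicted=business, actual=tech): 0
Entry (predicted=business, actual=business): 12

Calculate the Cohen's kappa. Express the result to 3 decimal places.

0.660

Observed agreement pₒ = trace/N = 46/60 = 0.7667
Expected agreement pₑ = Σ (rowᵢ·colᵢ)/N² = (28·26 + 7·7 + 8·12 + 17·15)/60² = 0.3133
κ = (pₒ − pₑ)/(1 − pₑ) = (0.7667 − 0.3133)/(1 − 0.3133) = 0.660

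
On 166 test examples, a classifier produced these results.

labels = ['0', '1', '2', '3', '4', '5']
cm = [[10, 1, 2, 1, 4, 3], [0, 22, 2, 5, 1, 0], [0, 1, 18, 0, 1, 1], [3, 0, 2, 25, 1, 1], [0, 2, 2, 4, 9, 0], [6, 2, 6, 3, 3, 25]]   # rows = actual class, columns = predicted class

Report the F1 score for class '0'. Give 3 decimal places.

Take TP from the diagonal, FP from the rest of the '0' prediction marginal, FN from the rest of the '0' actual marginal.
F1 score = 2·TP/(2·TP+FP+FN).
0: TP=10, FP=0+0+3+0+6=9, FN=1+2+1+4+3=11 → 20/40 = 0.5000

0.500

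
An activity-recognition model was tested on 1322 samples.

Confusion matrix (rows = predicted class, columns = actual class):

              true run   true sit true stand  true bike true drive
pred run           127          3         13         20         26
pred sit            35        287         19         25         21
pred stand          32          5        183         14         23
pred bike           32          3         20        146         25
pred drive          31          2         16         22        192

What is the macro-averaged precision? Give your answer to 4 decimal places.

Per-class precision (TP/(TP+FP)):
  run: TP=127, FP=3+13+20+26=62 → 127/189 = 0.67196
  sit: TP=287, FP=35+19+25+21=100 → 287/387 = 0.74160
  stand: TP=183, FP=32+5+14+23=74 → 183/257 = 0.71206
  bike: TP=146, FP=32+3+20+25=80 → 146/226 = 0.64602
  drive: TP=192, FP=31+2+16+22=71 → 192/263 = 0.73004
Macro-precision = mean = (0.67196 + 0.74160 + 0.71206 + 0.64602 + 0.73004) / 5 = 0.7003

0.7003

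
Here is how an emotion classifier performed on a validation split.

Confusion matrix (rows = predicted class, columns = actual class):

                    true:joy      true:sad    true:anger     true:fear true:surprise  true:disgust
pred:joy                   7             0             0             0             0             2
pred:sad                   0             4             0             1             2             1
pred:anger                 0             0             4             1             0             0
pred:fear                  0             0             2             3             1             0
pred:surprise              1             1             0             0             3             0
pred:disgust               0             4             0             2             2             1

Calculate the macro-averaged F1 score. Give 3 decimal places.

0.516

Per-class F1 score (2·TP/(2·TP+FP+FN)):
  joy: TP=7, FP=0+0+0+0+2=2, FN=0+0+0+1+0=1 → 14/17 = 0.8235
  sad: TP=4, FP=0+0+1+2+1=4, FN=0+0+0+1+4=5 → 8/17 = 0.4706
  anger: TP=4, FP=0+0+1+0+0=1, FN=0+0+2+0+0=2 → 8/11 = 0.7273
  fear: TP=3, FP=0+0+2+1+0=3, FN=0+1+1+0+2=4 → 6/13 = 0.4615
  surprise: TP=3, FP=1+1+0+0+0=2, FN=0+2+0+1+2=5 → 6/13 = 0.4615
  disgust: TP=1, FP=0+4+0+2+2=8, FN=2+1+0+0+0=3 → 2/13 = 0.1538
Macro-F1 score = mean = (0.8235 + 0.4706 + 0.7273 + 0.4615 + 0.4615 + 0.1538) / 6 = 0.516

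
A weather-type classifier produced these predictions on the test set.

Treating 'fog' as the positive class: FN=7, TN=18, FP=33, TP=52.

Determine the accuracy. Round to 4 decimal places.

Accuracy = (TP+TN)/N = (52+18)/110 = 0.6364

0.6364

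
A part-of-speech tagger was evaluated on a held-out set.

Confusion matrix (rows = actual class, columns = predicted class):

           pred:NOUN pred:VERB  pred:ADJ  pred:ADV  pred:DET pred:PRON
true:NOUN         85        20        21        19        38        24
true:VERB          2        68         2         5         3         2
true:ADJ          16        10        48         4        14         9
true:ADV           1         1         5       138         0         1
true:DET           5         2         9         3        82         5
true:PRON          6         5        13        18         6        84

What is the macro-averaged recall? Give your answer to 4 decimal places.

0.6784

Per-class recall (TP/(TP+FN)):
  NOUN: TP=85, FN=20+21+19+38+24=122 → 85/207 = 0.41063
  VERB: TP=68, FN=2+2+5+3+2=14 → 68/82 = 0.82927
  ADJ: TP=48, FN=16+10+4+14+9=53 → 48/101 = 0.47525
  ADV: TP=138, FN=1+1+5+0+1=8 → 138/146 = 0.94521
  DET: TP=82, FN=5+2+9+3+5=24 → 82/106 = 0.77358
  PRON: TP=84, FN=6+5+13+18+6=48 → 84/132 = 0.63636
Macro-recall = mean = (0.41063 + 0.82927 + 0.47525 + 0.94521 + 0.77358 + 0.63636) / 6 = 0.6784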